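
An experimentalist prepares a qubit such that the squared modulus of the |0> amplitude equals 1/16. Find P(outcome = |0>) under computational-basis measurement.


|alpha|^2 = 1/16 = 0.0625
|beta|^2 = 1 - 1/16 = 15/16 = 0.9375
P(|0>) = |alpha|^2 = 0.0625

0.0625


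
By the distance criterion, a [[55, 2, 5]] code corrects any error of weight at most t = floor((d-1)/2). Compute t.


Code parameters: [[55, 2, 5]], distance d = 5.
Number of correctable errors = floor((d-1)/2)
= floor((5 - 1)/2)
= floor(4/2)
= 2

2


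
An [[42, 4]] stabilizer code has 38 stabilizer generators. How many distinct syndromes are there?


Each stabilizer generator gives a binary (+1 or -1) measurement outcome.
With 38 independent generators:
Total syndromes = 2^38
= 274877906944

274877906944


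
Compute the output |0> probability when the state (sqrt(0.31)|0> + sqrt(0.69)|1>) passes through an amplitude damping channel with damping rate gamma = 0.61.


For amplitude damping with parameter gamma on state sqrt(a)|0> + sqrt(b)|1>:
alpha^2 = 0.31, beta^2 = 0.69
P(|0>) = alpha^2 + gamma * beta^2
= 0.31 + 0.61 * 0.69
= 0.31 + 0.4209
= 0.7309

0.7309


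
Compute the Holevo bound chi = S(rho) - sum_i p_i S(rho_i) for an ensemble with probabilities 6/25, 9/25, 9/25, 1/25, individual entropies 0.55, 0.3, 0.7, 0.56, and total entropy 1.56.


chi = S(rho) - sum_i p_i * S(rho_i)
Weighted entropy = 6/25 * 0.55 + 9/25 * 0.3 + 9/25 * 0.7 + 1/25 * 0.56
= 0.5144
chi = 1.56 - 0.5144
= 1.0456

1.0456


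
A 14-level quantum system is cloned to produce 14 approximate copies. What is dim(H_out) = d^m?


Output space = H^(tensor 14) where dim(H) = 14
dim = 14^14
= 196 (after 2 factors)
= 2744 (after 3 factors)
= 38416 (after 4 factors)
= 537824 (after 5 factors)
= 7529536 (after 6 factors)
= 105413504 (after 7 factors)
= 1475789056 (after 8 factors)
= 20661046784 (after 9 factors)
= 289254654976 (after 10 factors)
= 4049565169664 (after 11 factors)
= 56693912375296 (after 12 factors)
= 793714773254144 (after 13 factors)
= 11112006825558016 (after 14 factors)
= 11112006825558016

11112006825558016


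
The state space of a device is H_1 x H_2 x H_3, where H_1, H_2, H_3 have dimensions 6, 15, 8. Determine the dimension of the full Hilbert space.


dim(H_1 x H_2 x H_3) = 6 * 15 * 8
= 90 * 8
= 720

720


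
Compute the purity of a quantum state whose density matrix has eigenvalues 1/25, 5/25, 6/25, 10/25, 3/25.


tr(rho^2) = sum of eigenvalues squared
= (1/25)^2 + (5/25)^2 + (6/25)^2 + (10/25)^2 + (3/25)^2
= (1 + 25 + 36 + 100 + 9) / 625
= 171/625
= 0.2736

0.2736


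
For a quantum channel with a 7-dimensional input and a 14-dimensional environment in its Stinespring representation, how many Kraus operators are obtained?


Tracing out the environment in an orthonormal basis {|i>_E} gives Kraus operators K_i = <i|_E U |0>_E.
Number of Kraus operators = dim(H_env) = d_env
= 14

14


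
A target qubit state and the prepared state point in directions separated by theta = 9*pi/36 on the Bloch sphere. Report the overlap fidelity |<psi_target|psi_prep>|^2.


For states separated by angle theta on Bloch sphere:
F = cos^2(theta/2)
theta = 9*pi/36 = 0.7854
theta/2 = 0.3927
cos(theta/2) = 0.9239
F = 0.8536

0.8536


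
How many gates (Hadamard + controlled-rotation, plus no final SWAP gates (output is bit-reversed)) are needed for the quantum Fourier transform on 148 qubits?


Hadamard gates: 148
Controlled rotations: n*(n-1)/2 = 148*147/2 = 10878
SWAP gates: 0 (omitted)
Total = 148 + 10878
= 11026

11026


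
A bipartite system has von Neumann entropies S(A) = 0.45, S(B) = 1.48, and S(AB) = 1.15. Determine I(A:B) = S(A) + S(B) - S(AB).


I(A:B) = S(A) + S(B) - S(AB)
= 0.45 + 1.48 - 1.15
= 0.7800

0.7800


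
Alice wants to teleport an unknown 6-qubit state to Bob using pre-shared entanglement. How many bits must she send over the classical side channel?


Quantum teleportation requires 2 classical bits per qubit teleported.
6 qubit(s) -> 2 * 6 = 12 classical bits

12


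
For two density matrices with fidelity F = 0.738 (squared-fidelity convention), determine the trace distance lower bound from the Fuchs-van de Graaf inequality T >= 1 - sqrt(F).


Fuchs-van de Graaf (squared-fidelity convention): 1 - sqrt(F) <= T <= sqrt(1 - F).
Lower bound: T >= 1 - sqrt(F)
sqrt(F) = sqrt(0.738) = 0.8591
T >= 1 - 0.8591
T >= 0.1409

0.1409


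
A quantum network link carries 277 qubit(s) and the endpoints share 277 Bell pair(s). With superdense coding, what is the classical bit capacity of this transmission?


Superdense coding allows 2 classical bits per shared entangled pair.
277 pair(s) -> 2 * 277 = 554 classical bits

554


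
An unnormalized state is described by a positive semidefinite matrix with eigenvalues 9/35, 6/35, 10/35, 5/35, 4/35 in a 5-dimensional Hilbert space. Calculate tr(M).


tr(M) = sum of eigenvalues
= 9/35 + 6/35 + 10/35 + 5/35 + 4/35
= 34/35
= 0.9714

0.9714


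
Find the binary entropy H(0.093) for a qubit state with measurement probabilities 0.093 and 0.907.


S = -p*log2(p) - (1-p)*log2(1-p)
p = 0.0930, 1-p = 0.9070
= -0.0930 * log2(0.0930) - 0.9070 * log2(0.9070)
= -(-0.3187) - (-0.1277)
= 0.4464

0.4464


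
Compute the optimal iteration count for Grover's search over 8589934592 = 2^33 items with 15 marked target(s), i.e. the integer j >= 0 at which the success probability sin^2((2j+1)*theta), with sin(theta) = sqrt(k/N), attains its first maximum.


After j Grover iterations the success probability is P(j) = sin^2((2j+1)*theta), where sin(theta) = sqrt(k/N).
N = 2^33 = 8589934592, k = 15
sin(theta) = sqrt(k/N) = 4.178791485e-05
theta = arcsin(sqrt(k/N)) = 4.178791486e-05 rad
P(j) reaches its first maximum when (2j+1)*theta is as close as possible to pi/2, i.e. j = round(pi/(4*theta) - 1/2).
pi/(4*theta) - 1/2 = 18794.3637
(For comparison, the common estimate pi/4 * sqrt(N/k) = 18794.8637; the exact maximiser is used here.)
Optimal iterations = 18794

18794


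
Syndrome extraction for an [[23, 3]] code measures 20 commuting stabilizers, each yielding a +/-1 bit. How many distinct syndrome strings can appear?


Each stabilizer generator gives a binary (+1 or -1) measurement outcome.
With 20 independent generators:
Total syndromes = 2^20
= 1048576

1048576


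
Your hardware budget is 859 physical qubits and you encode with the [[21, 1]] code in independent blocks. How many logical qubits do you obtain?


Each code block uses 21 physical qubits for 1 logical qubit(s).
Number of complete blocks = floor(859 / 21) = 40
Logical qubits = 40 * 1
= 40

40


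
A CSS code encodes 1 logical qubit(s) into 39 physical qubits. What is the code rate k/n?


Code rate R = k/n
= 1/39
= 0.0256

0.0256


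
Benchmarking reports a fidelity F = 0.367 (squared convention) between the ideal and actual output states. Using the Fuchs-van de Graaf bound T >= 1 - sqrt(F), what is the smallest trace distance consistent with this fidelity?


Fuchs-van de Graaf (squared-fidelity convention): 1 - sqrt(F) <= T <= sqrt(1 - F).
Lower bound: T >= 1 - sqrt(F)
sqrt(F) = sqrt(0.367) = 0.6058
T >= 1 - 0.6058
T >= 0.3942

0.3942


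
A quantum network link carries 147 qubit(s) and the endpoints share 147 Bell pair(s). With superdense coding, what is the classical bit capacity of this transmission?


Superdense coding allows 2 classical bits per shared entangled pair.
147 pair(s) -> 2 * 147 = 294 classical bits

294


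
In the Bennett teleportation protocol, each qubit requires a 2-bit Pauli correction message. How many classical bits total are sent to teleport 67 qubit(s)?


Quantum teleportation requires 2 classical bits per qubit teleported.
67 qubit(s) -> 2 * 67 = 134 classical bits

134


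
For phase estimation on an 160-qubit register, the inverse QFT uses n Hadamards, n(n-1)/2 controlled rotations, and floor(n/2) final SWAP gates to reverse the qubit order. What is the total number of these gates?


Hadamard gates: 160
Controlled rotations: n*(n-1)/2 = 160*159/2 = 12720
SWAP gates: floor(n/2) = floor(160/2) = 80
Total = 160 + 12720 + 80
= 12960

12960


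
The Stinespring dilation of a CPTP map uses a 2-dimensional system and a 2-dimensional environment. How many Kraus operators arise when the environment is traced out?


Tracing out the environment in an orthonormal basis {|i>_E} gives Kraus operators K_i = <i|_E U |0>_E.
Number of Kraus operators = dim(H_env) = d_env
= 2

2


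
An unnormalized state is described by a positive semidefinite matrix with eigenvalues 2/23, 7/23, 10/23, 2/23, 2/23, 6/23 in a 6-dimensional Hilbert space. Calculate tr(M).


tr(M) = sum of eigenvalues
= 2/23 + 7/23 + 10/23 + 2/23 + 2/23 + 6/23
= 29/23
= 1.2609

1.2609


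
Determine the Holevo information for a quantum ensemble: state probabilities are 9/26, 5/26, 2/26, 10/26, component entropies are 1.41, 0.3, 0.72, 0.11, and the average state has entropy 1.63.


chi = S(rho) - sum_i p_i * S(rho_i)
Weighted entropy = 9/26 * 1.41 + 5/26 * 0.3 + 2/26 * 0.72 + 10/26 * 0.11
= 0.6435
chi = 1.63 - 0.6435
= 0.9865

0.9865


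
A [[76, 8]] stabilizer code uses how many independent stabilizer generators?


For an [[n,k]] stabilizer code:
Number of stabilizer generators = n - k
= 76 - 8
= 68

68


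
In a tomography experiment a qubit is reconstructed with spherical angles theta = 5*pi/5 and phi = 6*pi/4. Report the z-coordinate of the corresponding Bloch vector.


theta = 3.1416, phi = 4.7124
r_z = cos(theta) = -1.0000

-1.0000


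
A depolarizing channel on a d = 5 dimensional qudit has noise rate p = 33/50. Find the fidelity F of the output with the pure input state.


F = (1-p) + p/d
= (1 - 0.6600) + 0.6600/5
= 0.3400 + 0.1320
= 0.4720

0.4720


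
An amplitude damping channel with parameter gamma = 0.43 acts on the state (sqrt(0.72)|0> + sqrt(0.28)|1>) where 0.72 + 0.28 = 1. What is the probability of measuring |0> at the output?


For amplitude damping with parameter gamma on state sqrt(a)|0> + sqrt(b)|1>:
alpha^2 = 0.72, beta^2 = 0.28
P(|0>) = alpha^2 + gamma * beta^2
= 0.72 + 0.43 * 0.28
= 0.72 + 0.1204
= 0.8404

0.8404


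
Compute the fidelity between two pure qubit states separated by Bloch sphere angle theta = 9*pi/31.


For states separated by angle theta on Bloch sphere:
F = cos^2(theta/2)
theta = 9*pi/31 = 0.9121
theta/2 = 0.4560
cos(theta/2) = 0.8978
F = 0.8061

0.8061


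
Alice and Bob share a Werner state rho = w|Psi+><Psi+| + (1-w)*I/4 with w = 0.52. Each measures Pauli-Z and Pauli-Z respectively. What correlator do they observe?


|Psi+> = (|01> + |10>)/sqrt(2)
For the pure Bell state, <Z_A Z_B> = -1 (Bell-state Pauli correlator).
The maximally-mixed part I/4 has tr(I/4 * P tensor P) = 0 for any traceless Pauli P.
So <Z_A Z_B>_rho = w * (-1) + (1 - w) * 0
= 0.52 * (-1)
= -0.5200

-0.5200


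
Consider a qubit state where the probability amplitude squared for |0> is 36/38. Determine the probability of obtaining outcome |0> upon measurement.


|alpha|^2 = 36/38 = 0.9474
|beta|^2 = 1 - 36/38 = 2/38 = 0.0526
P(|0>) = |alpha|^2 = 0.9474

0.9474


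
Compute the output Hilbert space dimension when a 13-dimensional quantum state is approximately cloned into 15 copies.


Output space = H^(tensor 15) where dim(H) = 13
dim = 13^15
= 169 (after 2 factors)
= 2197 (after 3 factors)
= 28561 (after 4 factors)
= 371293 (after 5 factors)
= 4826809 (after 6 factors)
= 62748517 (after 7 factors)
= 815730721 (after 8 factors)
= 10604499373 (after 9 factors)
= 137858491849 (after 10 factors)
= 1792160394037 (after 11 factors)
= 23298085122481 (after 12 factors)
= 302875106592253 (after 13 factors)
= 3937376385699289 (after 14 factors)
= 51185893014090757 (after 15 factors)
= 51185893014090757

51185893014090757


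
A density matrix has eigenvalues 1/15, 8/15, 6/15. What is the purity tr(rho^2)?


tr(rho^2) = sum of eigenvalues squared
= (1/15)^2 + (8/15)^2 + (6/15)^2
= (1 + 64 + 36) / 225
= 101/225
= 0.4489

0.4489


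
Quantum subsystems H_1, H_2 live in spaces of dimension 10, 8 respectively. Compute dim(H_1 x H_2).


dim(H_1 x H_2) = 10 * 8
= 80

80


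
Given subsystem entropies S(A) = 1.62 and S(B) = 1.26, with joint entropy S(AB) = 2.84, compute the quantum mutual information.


I(A:B) = S(A) + S(B) - S(AB)
= 1.62 + 1.26 - 2.84
= 0.0400

0.0400


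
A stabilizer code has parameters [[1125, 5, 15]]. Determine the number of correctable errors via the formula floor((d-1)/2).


Code parameters: [[1125, 5, 15]], distance d = 15.
Number of correctable errors = floor((d-1)/2)
= floor((15 - 1)/2)
= floor(14/2)
= 7

7


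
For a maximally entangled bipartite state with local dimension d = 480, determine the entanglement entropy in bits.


For a maximally entangled state in d x d:
S = log2(d) = log2(480)
= 8.9069

8.9069


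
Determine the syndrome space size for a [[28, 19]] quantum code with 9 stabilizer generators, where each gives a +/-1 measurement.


Each stabilizer generator gives a binary (+1 or -1) measurement outcome.
With 9 independent generators:
Total syndromes = 2^9
= 512

512


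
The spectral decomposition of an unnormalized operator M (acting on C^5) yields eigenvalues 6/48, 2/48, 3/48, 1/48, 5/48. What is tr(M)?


tr(M) = sum of eigenvalues
= 6/48 + 2/48 + 3/48 + 1/48 + 5/48
= 17/48
= 0.3542

0.3542


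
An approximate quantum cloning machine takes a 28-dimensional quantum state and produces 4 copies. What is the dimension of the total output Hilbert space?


Output space = H^(tensor 4) where dim(H) = 28
dim = 28^4
= 784 (after 2 factors)
= 21952 (after 3 factors)
= 614656 (after 4 factors)
= 614656

614656


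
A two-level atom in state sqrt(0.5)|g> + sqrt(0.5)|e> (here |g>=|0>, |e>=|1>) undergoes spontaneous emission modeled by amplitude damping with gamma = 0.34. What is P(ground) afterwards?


For amplitude damping with parameter gamma on state sqrt(a)|0> + sqrt(b)|1>:
alpha^2 = 0.5, beta^2 = 0.5
P(|0>) = alpha^2 + gamma * beta^2
= 0.5 + 0.34 * 0.5
= 0.5 + 0.1700
= 0.6700

0.6700


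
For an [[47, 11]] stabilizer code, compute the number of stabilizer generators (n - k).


For an [[n,k]] stabilizer code:
Number of stabilizer generators = n - k
= 47 - 11
= 36

36


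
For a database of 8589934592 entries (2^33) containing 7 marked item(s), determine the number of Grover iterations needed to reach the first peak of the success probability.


After j Grover iterations the success probability is P(j) = sin^2((2j+1)*theta), where sin(theta) = sqrt(k/N).
N = 2^33 = 8589934592, k = 7
sin(theta) = sqrt(k/N) = 2.85465804e-05
theta = arcsin(sqrt(k/N)) = 2.854658041e-05 rad
P(j) reaches its first maximum when (2j+1)*theta is as close as possible to pi/2, i.e. j = round(pi/(4*theta) - 1/2).
pi/(4*theta) - 1/2 = 27512.3633
(For comparison, the common estimate pi/4 * sqrt(N/k) = 27512.8633; the exact maximiser is used here.)
Optimal iterations = 27512

27512


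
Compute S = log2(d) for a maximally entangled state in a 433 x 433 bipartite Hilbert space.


For a maximally entangled state in d x d:
S = log2(d) = log2(433)
= 8.7582

8.7582


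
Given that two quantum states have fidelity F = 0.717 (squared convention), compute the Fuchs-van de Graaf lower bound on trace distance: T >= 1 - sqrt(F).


Fuchs-van de Graaf (squared-fidelity convention): 1 - sqrt(F) <= T <= sqrt(1 - F).
Lower bound: T >= 1 - sqrt(F)
sqrt(F) = sqrt(0.717) = 0.8468
T >= 1 - 0.8468
T >= 0.1532

0.1532


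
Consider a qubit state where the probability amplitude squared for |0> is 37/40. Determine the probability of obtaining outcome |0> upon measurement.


|alpha|^2 = 37/40 = 0.9250
|beta|^2 = 1 - 37/40 = 3/40 = 0.0750
P(|0>) = |alpha|^2 = 0.9250

0.9250


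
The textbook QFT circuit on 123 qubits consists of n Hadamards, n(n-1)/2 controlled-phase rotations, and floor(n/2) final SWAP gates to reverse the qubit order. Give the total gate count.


Hadamard gates: 123
Controlled rotations: n*(n-1)/2 = 123*122/2 = 7503
SWAP gates: floor(n/2) = floor(123/2) = 61
Total = 123 + 7503 + 61
= 7687

7687


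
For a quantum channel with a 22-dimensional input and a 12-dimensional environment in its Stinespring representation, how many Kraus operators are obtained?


Tracing out the environment in an orthonormal basis {|i>_E} gives Kraus operators K_i = <i|_E U |0>_E.
Number of Kraus operators = dim(H_env) = d_env
= 12

12


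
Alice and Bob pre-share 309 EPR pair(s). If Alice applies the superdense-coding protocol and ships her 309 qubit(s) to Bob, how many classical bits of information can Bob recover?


Superdense coding allows 2 classical bits per shared entangled pair.
309 pair(s) -> 2 * 309 = 618 classical bits

618


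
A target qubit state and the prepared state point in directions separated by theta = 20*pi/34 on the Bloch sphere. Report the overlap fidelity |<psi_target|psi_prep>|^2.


For states separated by angle theta on Bloch sphere:
F = cos^2(theta/2)
theta = 20*pi/34 = 1.8480
theta/2 = 0.9240
cos(theta/2) = 0.6026
F = 0.3632

0.3632


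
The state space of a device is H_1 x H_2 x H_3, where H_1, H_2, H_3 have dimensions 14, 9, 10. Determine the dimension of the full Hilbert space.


dim(H_1 x H_2 x H_3) = 14 * 9 * 10
= 126 * 10
= 1260

1260


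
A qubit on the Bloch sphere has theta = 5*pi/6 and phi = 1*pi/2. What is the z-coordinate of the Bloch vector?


theta = 2.6180, phi = 1.5708
r_z = cos(theta) = -0.8660

-0.8660


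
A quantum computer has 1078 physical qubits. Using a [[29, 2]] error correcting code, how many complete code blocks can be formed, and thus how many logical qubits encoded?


Each code block uses 29 physical qubits for 2 logical qubit(s).
Number of complete blocks = floor(1078 / 29) = 37
Logical qubits = 37 * 2
= 74

74


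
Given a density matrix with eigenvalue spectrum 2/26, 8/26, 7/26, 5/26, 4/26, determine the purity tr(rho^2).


tr(rho^2) = sum of eigenvalues squared
= (2/26)^2 + (8/26)^2 + (7/26)^2 + (5/26)^2 + (4/26)^2
= (4 + 64 + 49 + 25 + 16) / 676
= 158/676
= 0.2337

0.2337


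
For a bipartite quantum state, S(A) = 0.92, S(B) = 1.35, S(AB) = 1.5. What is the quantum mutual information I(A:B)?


I(A:B) = S(A) + S(B) - S(AB)
= 0.92 + 1.35 - 1.5
= 0.7700

0.7700


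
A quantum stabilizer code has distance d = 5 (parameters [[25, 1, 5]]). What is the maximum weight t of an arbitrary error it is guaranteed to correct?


Code parameters: [[25, 1, 5]], distance d = 5.
Number of correctable errors = floor((d-1)/2)
= floor((5 - 1)/2)
= floor(4/2)
= 2

2


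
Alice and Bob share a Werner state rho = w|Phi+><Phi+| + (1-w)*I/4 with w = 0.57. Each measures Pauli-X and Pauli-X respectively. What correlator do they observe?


|Phi+> = (|00> + |11>)/sqrt(2)
For the pure Bell state, <X_A X_B> = +1 (Bell-state Pauli correlator).
The maximally-mixed part I/4 has tr(I/4 * P tensor P) = 0 for any traceless Pauli P.
So <X_A X_B>_rho = w * (+1) + (1 - w) * 0
= 0.57 * (+1)
= 0.5700

0.5700


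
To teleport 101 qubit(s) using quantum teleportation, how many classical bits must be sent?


Quantum teleportation requires 2 classical bits per qubit teleported.
101 qubit(s) -> 2 * 101 = 202 classical bits

202


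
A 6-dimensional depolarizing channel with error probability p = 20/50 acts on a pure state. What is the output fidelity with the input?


F = (1-p) + p/d
= (1 - 0.4000) + 0.4000/6
= 0.6000 + 0.0667
= 0.6667

0.6667


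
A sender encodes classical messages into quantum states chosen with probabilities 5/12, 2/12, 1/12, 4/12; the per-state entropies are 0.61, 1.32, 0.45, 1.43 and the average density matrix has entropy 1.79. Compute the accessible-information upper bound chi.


chi = S(rho) - sum_i p_i * S(rho_i)
Weighted entropy = 5/12 * 0.61 + 2/12 * 1.32 + 1/12 * 0.45 + 4/12 * 1.43
= 0.9883
chi = 1.79 - 0.9883
= 0.8017

0.8017


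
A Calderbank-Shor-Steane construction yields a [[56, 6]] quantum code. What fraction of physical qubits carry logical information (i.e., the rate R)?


Code rate R = k/n
= 6/56
= 0.1071

0.1071


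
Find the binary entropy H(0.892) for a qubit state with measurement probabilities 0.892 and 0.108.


S = -p*log2(p) - (1-p)*log2(1-p)
p = 0.8920, 1-p = 0.1080
= -0.8920 * log2(0.8920) - 0.1080 * log2(0.1080)
= -(-0.1471) - (-0.3468)
= 0.4939

0.4939


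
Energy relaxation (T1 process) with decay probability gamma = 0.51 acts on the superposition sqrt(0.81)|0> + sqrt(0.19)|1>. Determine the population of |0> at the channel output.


For amplitude damping with parameter gamma on state sqrt(a)|0> + sqrt(b)|1>:
alpha^2 = 0.81, beta^2 = 0.19
P(|0>) = alpha^2 + gamma * beta^2
= 0.81 + 0.51 * 0.19
= 0.81 + 0.0969
= 0.9069

0.9069


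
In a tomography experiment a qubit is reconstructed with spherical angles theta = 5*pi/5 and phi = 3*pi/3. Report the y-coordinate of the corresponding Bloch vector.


theta = 3.1416, phi = 3.1416
r_y = sin(theta)*sin(phi) = 0.0000 * 0.0000
r_y = 0.0000

0.0000


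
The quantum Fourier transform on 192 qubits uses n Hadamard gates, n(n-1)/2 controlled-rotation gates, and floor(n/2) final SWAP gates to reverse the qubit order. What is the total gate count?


Hadamard gates: 192
Controlled rotations: n*(n-1)/2 = 192*191/2 = 18336
SWAP gates: floor(n/2) = floor(192/2) = 96
Total = 192 + 18336 + 96
= 18624

18624


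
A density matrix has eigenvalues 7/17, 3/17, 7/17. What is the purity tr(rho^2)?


tr(rho^2) = sum of eigenvalues squared
= (7/17)^2 + (3/17)^2 + (7/17)^2
= (49 + 9 + 49) / 289
= 107/289
= 0.3702

0.3702


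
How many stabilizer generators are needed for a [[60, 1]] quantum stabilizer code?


For an [[n,k]] stabilizer code:
Number of stabilizer generators = n - k
= 60 - 1
= 59

59


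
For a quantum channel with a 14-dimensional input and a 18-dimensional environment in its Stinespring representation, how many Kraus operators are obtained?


Tracing out the environment in an orthonormal basis {|i>_E} gives Kraus operators K_i = <i|_E U |0>_E.
Number of Kraus operators = dim(H_env) = d_env
= 18

18


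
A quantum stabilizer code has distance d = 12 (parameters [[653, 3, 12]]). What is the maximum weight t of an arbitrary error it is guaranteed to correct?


Code parameters: [[653, 3, 12]], distance d = 12.
Number of correctable errors = floor((d-1)/2)
= floor((12 - 1)/2)
= floor(11/2)
= 5

5


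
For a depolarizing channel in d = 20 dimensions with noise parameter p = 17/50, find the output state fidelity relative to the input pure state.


F = (1-p) + p/d
= (1 - 0.3400) + 0.3400/20
= 0.6600 + 0.0170
= 0.6770

0.6770


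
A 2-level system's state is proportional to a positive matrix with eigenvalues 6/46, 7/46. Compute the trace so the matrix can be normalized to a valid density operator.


tr(M) = sum of eigenvalues
= 6/46 + 7/46
= 13/46
= 0.2826

0.2826


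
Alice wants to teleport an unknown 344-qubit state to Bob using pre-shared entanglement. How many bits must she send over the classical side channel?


Quantum teleportation requires 2 classical bits per qubit teleported.
344 qubit(s) -> 2 * 344 = 688 classical bits

688


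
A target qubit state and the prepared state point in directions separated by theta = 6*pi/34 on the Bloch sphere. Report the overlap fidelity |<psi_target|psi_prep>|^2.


For states separated by angle theta on Bloch sphere:
F = cos^2(theta/2)
theta = 6*pi/34 = 0.5544
theta/2 = 0.2772
cos(theta/2) = 0.9618
F = 0.9251

0.9251


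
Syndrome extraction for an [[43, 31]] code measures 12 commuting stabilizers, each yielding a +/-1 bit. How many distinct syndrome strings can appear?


Each stabilizer generator gives a binary (+1 or -1) measurement outcome.
With 12 independent generators:
Total syndromes = 2^12
= 4096

4096


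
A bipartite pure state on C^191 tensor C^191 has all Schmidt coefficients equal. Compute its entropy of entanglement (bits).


For a maximally entangled state in d x d:
S = log2(d) = log2(191)
= 7.5774

7.5774


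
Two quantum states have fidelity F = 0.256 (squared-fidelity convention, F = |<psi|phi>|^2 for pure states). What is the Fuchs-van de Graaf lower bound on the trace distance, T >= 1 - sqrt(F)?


Fuchs-van de Graaf (squared-fidelity convention): 1 - sqrt(F) <= T <= sqrt(1 - F).
Lower bound: T >= 1 - sqrt(F)
sqrt(F) = sqrt(0.256) = 0.5060
T >= 1 - 0.5060
T >= 0.4940

0.4940


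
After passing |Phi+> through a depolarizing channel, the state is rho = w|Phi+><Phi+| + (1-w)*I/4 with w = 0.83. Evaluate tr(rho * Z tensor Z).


|Phi+> = (|00> + |11>)/sqrt(2)
For the pure Bell state, <Z_A Z_B> = +1 (Bell-state Pauli correlator).
The maximally-mixed part I/4 has tr(I/4 * P tensor P) = 0 for any traceless Pauli P.
So <Z_A Z_B>_rho = w * (+1) + (1 - w) * 0
= 0.83 * (+1)
= 0.8300

0.8300


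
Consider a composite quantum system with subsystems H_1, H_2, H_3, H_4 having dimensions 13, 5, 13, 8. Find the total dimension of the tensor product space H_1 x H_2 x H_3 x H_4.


dim(H_1 x H_2 x H_3 x H_4) = 13 * 5 * 13 * 8
= 65 * 13 * 8
= 845 * 8
= 6760

6760


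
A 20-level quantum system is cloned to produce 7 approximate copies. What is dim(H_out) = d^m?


Output space = H^(tensor 7) where dim(H) = 20
dim = 20^7
= 400 (after 2 factors)
= 8000 (after 3 factors)
= 160000 (after 4 factors)
= 3200000 (after 5 factors)
= 64000000 (after 6 factors)
= 1280000000 (after 7 factors)
= 1280000000

1280000000


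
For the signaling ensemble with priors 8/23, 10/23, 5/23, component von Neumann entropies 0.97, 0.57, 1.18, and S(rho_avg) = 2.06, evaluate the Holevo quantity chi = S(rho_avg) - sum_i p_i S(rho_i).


chi = S(rho) - sum_i p_i * S(rho_i)
Weighted entropy = 8/23 * 0.97 + 10/23 * 0.57 + 5/23 * 1.18
= 0.8417
chi = 2.06 - 0.8417
= 1.2183

1.2183


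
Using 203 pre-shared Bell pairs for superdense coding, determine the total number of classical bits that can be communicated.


Superdense coding allows 2 classical bits per shared entangled pair.
203 pair(s) -> 2 * 203 = 406 classical bits

406


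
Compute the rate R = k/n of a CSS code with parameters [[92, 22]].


Code rate R = k/n
= 22/92
= 0.2391

0.2391


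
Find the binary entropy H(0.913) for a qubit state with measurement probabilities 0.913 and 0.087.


S = -p*log2(p) - (1-p)*log2(1-p)
p = 0.9130, 1-p = 0.0870
= -0.9130 * log2(0.9130) - 0.0870 * log2(0.0870)
= -(-0.1199) - (-0.3065)
= 0.4264

0.4264


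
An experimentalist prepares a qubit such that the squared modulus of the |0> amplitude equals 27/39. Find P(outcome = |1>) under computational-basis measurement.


|alpha|^2 = 27/39 = 0.6923
|beta|^2 = 1 - 27/39 = 12/39 = 0.3077
P(|1>) = |beta|^2 = 0.3077

0.3077


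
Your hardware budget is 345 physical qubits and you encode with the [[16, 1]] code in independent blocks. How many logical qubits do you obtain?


Each code block uses 16 physical qubits for 1 logical qubit(s).
Number of complete blocks = floor(345 / 16) = 21
Logical qubits = 21 * 1
= 21

21


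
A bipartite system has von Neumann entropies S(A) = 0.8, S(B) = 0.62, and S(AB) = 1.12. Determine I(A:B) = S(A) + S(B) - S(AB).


I(A:B) = S(A) + S(B) - S(AB)
= 0.8 + 0.62 - 1.12
= 0.3000

0.3000


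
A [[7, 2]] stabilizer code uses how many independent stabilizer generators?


For an [[n,k]] stabilizer code:
Number of stabilizer generators = n - k
= 7 - 2
= 5

5


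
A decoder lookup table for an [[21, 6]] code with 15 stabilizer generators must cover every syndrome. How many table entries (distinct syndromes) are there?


Each stabilizer generator gives a binary (+1 or -1) measurement outcome.
With 15 independent generators:
Total syndromes = 2^15
= 32768

32768


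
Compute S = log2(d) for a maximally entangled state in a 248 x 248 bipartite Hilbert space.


For a maximally entangled state in d x d:
S = log2(d) = log2(248)
= 7.9542

7.9542


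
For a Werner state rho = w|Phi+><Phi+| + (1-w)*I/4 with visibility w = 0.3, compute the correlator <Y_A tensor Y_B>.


|Phi+> = (|00> + |11>)/sqrt(2)
For the pure Bell state, <Y_A Y_B> = -1 (Bell-state Pauli correlator).
The maximally-mixed part I/4 has tr(I/4 * P tensor P) = 0 for any traceless Pauli P.
So <Y_A Y_B>_rho = w * (-1) + (1 - w) * 0
= 0.3 * (-1)
= -0.3000

-0.3000


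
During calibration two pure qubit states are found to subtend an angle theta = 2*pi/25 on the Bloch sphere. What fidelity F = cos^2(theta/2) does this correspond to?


For states separated by angle theta on Bloch sphere:
F = cos^2(theta/2)
theta = 2*pi/25 = 0.2513
theta/2 = 0.1257
cos(theta/2) = 0.9921
F = 0.9843

0.9843


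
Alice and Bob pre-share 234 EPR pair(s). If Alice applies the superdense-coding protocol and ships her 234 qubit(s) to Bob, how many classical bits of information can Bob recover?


Superdense coding allows 2 classical bits per shared entangled pair.
234 pair(s) -> 2 * 234 = 468 classical bits

468


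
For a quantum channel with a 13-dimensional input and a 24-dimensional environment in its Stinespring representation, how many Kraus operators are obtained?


Tracing out the environment in an orthonormal basis {|i>_E} gives Kraus operators K_i = <i|_E U |0>_E.
Number of Kraus operators = dim(H_env) = d_env
= 24

24


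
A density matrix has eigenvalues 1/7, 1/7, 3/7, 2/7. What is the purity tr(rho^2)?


tr(rho^2) = sum of eigenvalues squared
= (1/7)^2 + (1/7)^2 + (3/7)^2 + (2/7)^2
= (1 + 1 + 9 + 4) / 49
= 15/49
= 0.3061

0.3061


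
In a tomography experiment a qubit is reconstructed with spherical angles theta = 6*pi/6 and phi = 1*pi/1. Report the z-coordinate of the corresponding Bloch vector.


theta = 3.1416, phi = 3.1416
r_z = cos(theta) = -1.0000

-1.0000


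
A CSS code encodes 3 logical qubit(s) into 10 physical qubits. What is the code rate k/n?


Code rate R = k/n
= 3/10
= 0.3000

0.3000


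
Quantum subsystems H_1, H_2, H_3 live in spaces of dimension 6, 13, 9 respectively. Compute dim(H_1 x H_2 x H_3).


dim(H_1 x H_2 x H_3) = 6 * 13 * 9
= 78 * 9
= 702

702


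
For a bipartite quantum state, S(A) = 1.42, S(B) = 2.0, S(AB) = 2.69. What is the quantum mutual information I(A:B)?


I(A:B) = S(A) + S(B) - S(AB)
= 1.42 + 2.0 - 2.69
= 0.7300

0.7300


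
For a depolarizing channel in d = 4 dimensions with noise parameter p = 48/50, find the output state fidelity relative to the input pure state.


F = (1-p) + p/d
= (1 - 0.9600) + 0.9600/4
= 0.0400 + 0.2400
= 0.2800

0.2800


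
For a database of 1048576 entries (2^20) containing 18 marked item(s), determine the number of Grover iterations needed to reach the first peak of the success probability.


After j Grover iterations the success probability is P(j) = sin^2((2j+1)*theta), where sin(theta) = sqrt(k/N).
N = 2^20 = 1048576, k = 18
sin(theta) = sqrt(k/N) = 0.004143203796
theta = arcsin(sqrt(k/N)) = 0.00414321565 rad
P(j) reaches its first maximum when (2j+1)*theta is as close as possible to pi/2, i.e. j = round(pi/(4*theta) - 1/2).
pi/(4*theta) - 1/2 = 189.0625
(For comparison, the common estimate pi/4 * sqrt(N/k) = 189.5630; the exact maximiser is used here.)
Optimal iterations = 189

189


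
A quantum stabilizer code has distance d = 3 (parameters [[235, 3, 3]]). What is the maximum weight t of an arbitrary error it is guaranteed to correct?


Code parameters: [[235, 3, 3]], distance d = 3.
Number of correctable errors = floor((d-1)/2)
= floor((3 - 1)/2)
= floor(2/2)
= 1

1


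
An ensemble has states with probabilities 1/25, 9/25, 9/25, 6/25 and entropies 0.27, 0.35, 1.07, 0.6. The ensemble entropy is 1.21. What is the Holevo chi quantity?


chi = S(rho) - sum_i p_i * S(rho_i)
Weighted entropy = 1/25 * 0.27 + 9/25 * 0.35 + 9/25 * 1.07 + 6/25 * 0.6
= 0.6660
chi = 1.21 - 0.6660
= 0.5440

0.5440


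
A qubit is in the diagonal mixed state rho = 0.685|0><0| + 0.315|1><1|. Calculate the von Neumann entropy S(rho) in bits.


S = -p*log2(p) - (1-p)*log2(1-p)
p = 0.6850, 1-p = 0.3150
= -0.6850 * log2(0.6850) - 0.3150 * log2(0.3150)
= -(-0.3739) - (-0.5250)
= 0.8989

0.8989


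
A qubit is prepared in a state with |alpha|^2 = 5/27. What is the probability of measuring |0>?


|alpha|^2 = 5/27 = 0.1852
|beta|^2 = 1 - 5/27 = 22/27 = 0.8148
P(|0>) = |alpha|^2 = 0.1852

0.1852


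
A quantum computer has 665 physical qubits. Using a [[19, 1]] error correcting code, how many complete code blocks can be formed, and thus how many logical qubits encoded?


Each code block uses 19 physical qubits for 1 logical qubit(s).
Number of complete blocks = floor(665 / 19) = 35
Logical qubits = 35 * 1
= 35

35


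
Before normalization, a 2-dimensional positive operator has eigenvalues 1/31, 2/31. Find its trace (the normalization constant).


tr(M) = sum of eigenvalues
= 1/31 + 2/31
= 3/31
= 0.0968

0.0968


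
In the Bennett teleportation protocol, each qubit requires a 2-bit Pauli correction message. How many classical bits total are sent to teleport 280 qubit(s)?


Quantum teleportation requires 2 classical bits per qubit teleported.
280 qubit(s) -> 2 * 280 = 560 classical bits

560


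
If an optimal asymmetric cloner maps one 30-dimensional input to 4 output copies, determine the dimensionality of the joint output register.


Output space = H^(tensor 4) where dim(H) = 30
dim = 30^4
= 900 (after 2 factors)
= 27000 (after 3 factors)
= 810000 (after 4 factors)
= 810000

810000


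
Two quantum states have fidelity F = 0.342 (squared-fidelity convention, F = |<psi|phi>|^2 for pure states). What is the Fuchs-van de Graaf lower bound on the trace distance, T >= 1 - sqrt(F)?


Fuchs-van de Graaf (squared-fidelity convention): 1 - sqrt(F) <= T <= sqrt(1 - F).
Lower bound: T >= 1 - sqrt(F)
sqrt(F) = sqrt(0.342) = 0.5848
T >= 1 - 0.5848
T >= 0.4152

0.4152


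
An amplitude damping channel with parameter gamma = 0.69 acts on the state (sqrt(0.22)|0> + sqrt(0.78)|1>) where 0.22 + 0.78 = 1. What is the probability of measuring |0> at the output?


For amplitude damping with parameter gamma on state sqrt(a)|0> + sqrt(b)|1>:
alpha^2 = 0.22, beta^2 = 0.78
P(|0>) = alpha^2 + gamma * beta^2
= 0.22 + 0.69 * 0.78
= 0.22 + 0.5382
= 0.7582

0.7582


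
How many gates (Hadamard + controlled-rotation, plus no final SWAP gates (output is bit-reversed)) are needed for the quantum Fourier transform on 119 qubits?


Hadamard gates: 119
Controlled rotations: n*(n-1)/2 = 119*118/2 = 7021
SWAP gates: 0 (omitted)
Total = 119 + 7021
= 7140

7140


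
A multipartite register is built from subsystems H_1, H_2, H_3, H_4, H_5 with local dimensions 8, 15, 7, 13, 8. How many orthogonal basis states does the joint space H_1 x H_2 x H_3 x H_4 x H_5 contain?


dim(H_1 x H_2 x H_3 x H_4 x H_5) = 8 * 15 * 7 * 13 * 8
= 120 * 7 * 13 * 8
= 840 * 13 * 8
= 10920 * 8
= 87360

87360


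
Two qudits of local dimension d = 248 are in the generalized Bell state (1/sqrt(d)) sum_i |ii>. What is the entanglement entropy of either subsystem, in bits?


For a maximally entangled state in d x d:
S = log2(d) = log2(248)
= 7.9542

7.9542


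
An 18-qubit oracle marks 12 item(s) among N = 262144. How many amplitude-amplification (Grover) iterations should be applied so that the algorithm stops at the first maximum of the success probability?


After j Grover iterations the success probability is P(j) = sin^2((2j+1)*theta), where sin(theta) = sqrt(k/N).
N = 2^18 = 262144, k = 12
sin(theta) = sqrt(k/N) = 0.006765823467
theta = arcsin(sqrt(k/N)) = 0.006765875087 rad
P(j) reaches its first maximum when (2j+1)*theta is as close as possible to pi/2, i.e. j = round(pi/(4*theta) - 1/2).
pi/(4*theta) - 1/2 = 115.5823
(For comparison, the common estimate pi/4 * sqrt(N/k) = 116.0832; the exact maximiser is used here.)
Optimal iterations = 116

116


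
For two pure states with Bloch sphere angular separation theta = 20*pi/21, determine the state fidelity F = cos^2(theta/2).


For states separated by angle theta on Bloch sphere:
F = cos^2(theta/2)
theta = 20*pi/21 = 2.9920
theta/2 = 1.4960
cos(theta/2) = 0.0747
F = 0.0056

0.0056


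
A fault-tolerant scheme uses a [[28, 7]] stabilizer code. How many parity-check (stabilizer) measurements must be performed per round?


For an [[n,k]] stabilizer code:
Number of stabilizer generators = n - k
= 28 - 7
= 21

21


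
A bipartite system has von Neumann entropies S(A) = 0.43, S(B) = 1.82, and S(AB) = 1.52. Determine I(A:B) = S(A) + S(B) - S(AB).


I(A:B) = S(A) + S(B) - S(AB)
= 0.43 + 1.82 - 1.52
= 0.7300

0.7300


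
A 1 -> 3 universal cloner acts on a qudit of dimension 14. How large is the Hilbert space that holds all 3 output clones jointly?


Output space = H^(tensor 3) where dim(H) = 14
dim = 14^3
= 196 (after 2 factors)
= 2744 (after 3 factors)
= 2744

2744


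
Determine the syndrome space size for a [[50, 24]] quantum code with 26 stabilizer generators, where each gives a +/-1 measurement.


Each stabilizer generator gives a binary (+1 or -1) measurement outcome.
With 26 independent generators:
Total syndromes = 2^26
= 67108864

67108864


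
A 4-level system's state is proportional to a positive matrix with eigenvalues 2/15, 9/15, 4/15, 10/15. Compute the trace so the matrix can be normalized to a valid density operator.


tr(M) = sum of eigenvalues
= 2/15 + 9/15 + 4/15 + 10/15
= 25/15
= 1.6667

1.6667


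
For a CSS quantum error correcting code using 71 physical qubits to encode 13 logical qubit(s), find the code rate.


Code rate R = k/n
= 13/71
= 0.1831

0.1831


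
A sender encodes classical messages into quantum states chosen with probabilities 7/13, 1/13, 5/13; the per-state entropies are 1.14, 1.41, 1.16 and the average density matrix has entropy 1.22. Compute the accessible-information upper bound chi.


chi = S(rho) - sum_i p_i * S(rho_i)
Weighted entropy = 7/13 * 1.14 + 1/13 * 1.41 + 5/13 * 1.16
= 1.1685
chi = 1.22 - 1.1685
= 0.0515

0.0515


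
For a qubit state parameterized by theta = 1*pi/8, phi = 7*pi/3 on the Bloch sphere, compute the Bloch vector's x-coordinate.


theta = 0.3927, phi = 7.3304
r_x = sin(theta)*cos(phi) = 0.3827 * 0.5000
r_x = 0.1913

0.1913


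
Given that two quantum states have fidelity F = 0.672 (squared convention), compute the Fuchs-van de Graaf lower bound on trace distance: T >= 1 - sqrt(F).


Fuchs-van de Graaf (squared-fidelity convention): 1 - sqrt(F) <= T <= sqrt(1 - F).
Lower bound: T >= 1 - sqrt(F)
sqrt(F) = sqrt(0.672) = 0.8198
T >= 1 - 0.8198
T >= 0.1802

0.1802


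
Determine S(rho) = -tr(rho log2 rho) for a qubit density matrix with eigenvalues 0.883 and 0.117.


S = -p*log2(p) - (1-p)*log2(1-p)
p = 0.8830, 1-p = 0.1170
= -0.8830 * log2(0.8830) - 0.1170 * log2(0.1170)
= -(-0.1585) - (-0.3622)
= 0.5207

0.5207


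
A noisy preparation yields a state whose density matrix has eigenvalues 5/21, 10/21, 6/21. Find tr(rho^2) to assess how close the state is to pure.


tr(rho^2) = sum of eigenvalues squared
= (5/21)^2 + (10/21)^2 + (6/21)^2
= (25 + 100 + 36) / 441
= 161/441
= 0.3651

0.3651


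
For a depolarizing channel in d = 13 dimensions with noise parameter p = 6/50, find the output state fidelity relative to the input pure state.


F = (1-p) + p/d
= (1 - 0.1200) + 0.1200/13
= 0.8800 + 0.0092
= 0.8892

0.8892


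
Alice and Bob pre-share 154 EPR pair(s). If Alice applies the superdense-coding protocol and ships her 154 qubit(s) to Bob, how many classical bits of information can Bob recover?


Superdense coding allows 2 classical bits per shared entangled pair.
154 pair(s) -> 2 * 154 = 308 classical bits

308


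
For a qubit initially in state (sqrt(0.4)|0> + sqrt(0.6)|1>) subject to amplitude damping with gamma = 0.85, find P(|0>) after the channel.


For amplitude damping with parameter gamma on state sqrt(a)|0> + sqrt(b)|1>:
alpha^2 = 0.4, beta^2 = 0.6
P(|0>) = alpha^2 + gamma * beta^2
= 0.4 + 0.85 * 0.6
= 0.4 + 0.5100
= 0.9100

0.9100
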